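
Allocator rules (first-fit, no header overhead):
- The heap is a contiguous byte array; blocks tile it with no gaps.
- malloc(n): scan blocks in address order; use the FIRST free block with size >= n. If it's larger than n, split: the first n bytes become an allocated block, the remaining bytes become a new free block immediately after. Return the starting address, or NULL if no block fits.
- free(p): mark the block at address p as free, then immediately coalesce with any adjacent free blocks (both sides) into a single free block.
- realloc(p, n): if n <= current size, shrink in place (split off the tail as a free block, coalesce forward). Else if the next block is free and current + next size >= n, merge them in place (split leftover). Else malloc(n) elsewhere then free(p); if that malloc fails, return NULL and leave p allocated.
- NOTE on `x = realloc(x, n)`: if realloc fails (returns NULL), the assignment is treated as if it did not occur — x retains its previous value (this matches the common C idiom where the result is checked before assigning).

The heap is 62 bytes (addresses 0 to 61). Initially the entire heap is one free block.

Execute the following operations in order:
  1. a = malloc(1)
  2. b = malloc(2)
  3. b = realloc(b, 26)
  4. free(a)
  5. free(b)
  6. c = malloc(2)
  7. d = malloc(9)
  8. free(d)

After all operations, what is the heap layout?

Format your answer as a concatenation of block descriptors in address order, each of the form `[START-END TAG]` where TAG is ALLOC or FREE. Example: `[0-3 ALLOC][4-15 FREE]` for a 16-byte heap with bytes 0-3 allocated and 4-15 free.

Op 1: a = malloc(1) -> a = 0; heap: [0-0 ALLOC][1-61 FREE]
Op 2: b = malloc(2) -> b = 1; heap: [0-0 ALLOC][1-2 ALLOC][3-61 FREE]
Op 3: b = realloc(b, 26) -> b = 1; heap: [0-0 ALLOC][1-26 ALLOC][27-61 FREE]
Op 4: free(a) -> (freed a); heap: [0-0 FREE][1-26 ALLOC][27-61 FREE]
Op 5: free(b) -> (freed b); heap: [0-61 FREE]
Op 6: c = malloc(2) -> c = 0; heap: [0-1 ALLOC][2-61 FREE]
Op 7: d = malloc(9) -> d = 2; heap: [0-1 ALLOC][2-10 ALLOC][11-61 FREE]
Op 8: free(d) -> (freed d); heap: [0-1 ALLOC][2-61 FREE]

Answer: [0-1 ALLOC][2-61 FREE]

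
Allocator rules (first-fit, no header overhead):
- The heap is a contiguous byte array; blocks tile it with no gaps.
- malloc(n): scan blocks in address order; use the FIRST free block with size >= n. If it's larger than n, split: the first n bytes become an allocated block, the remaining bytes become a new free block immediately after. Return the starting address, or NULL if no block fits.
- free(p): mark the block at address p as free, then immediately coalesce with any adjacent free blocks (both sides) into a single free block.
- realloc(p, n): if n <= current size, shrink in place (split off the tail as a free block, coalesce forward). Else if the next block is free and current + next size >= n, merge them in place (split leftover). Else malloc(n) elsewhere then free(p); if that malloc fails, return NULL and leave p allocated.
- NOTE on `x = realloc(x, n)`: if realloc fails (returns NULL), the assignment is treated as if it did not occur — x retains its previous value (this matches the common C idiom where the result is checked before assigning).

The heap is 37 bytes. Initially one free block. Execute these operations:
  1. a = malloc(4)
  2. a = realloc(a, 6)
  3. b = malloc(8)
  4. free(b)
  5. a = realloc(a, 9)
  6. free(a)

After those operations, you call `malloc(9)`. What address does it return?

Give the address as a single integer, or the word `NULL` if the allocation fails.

Op 1: a = malloc(4) -> a = 0; heap: [0-3 ALLOC][4-36 FREE]
Op 2: a = realloc(a, 6) -> a = 0; heap: [0-5 ALLOC][6-36 FREE]
Op 3: b = malloc(8) -> b = 6; heap: [0-5 ALLOC][6-13 ALLOC][14-36 FREE]
Op 4: free(b) -> (freed b); heap: [0-5 ALLOC][6-36 FREE]
Op 5: a = realloc(a, 9) -> a = 0; heap: [0-8 ALLOC][9-36 FREE]
Op 6: free(a) -> (freed a); heap: [0-36 FREE]
malloc(9): first-fit scan over [0-36 FREE] -> 0

Answer: 0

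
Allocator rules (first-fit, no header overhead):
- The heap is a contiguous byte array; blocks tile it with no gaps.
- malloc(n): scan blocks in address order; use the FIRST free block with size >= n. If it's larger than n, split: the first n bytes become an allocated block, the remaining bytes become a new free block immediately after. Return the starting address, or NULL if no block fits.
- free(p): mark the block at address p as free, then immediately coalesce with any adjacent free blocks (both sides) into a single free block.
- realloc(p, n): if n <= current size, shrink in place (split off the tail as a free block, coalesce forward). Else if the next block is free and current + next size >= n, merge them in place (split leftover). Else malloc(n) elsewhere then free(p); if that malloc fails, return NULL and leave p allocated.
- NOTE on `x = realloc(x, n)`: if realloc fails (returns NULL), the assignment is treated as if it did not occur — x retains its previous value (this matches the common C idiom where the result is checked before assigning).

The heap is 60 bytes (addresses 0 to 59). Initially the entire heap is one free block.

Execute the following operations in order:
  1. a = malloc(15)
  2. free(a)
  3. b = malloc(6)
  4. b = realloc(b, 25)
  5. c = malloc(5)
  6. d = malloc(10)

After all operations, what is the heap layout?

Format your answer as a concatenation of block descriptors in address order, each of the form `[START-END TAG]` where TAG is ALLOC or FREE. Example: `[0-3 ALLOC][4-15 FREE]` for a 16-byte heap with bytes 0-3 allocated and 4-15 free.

Op 1: a = malloc(15) -> a = 0; heap: [0-14 ALLOC][15-59 FREE]
Op 2: free(a) -> (freed a); heap: [0-59 FREE]
Op 3: b = malloc(6) -> b = 0; heap: [0-5 ALLOC][6-59 FREE]
Op 4: b = realloc(b, 25) -> b = 0; heap: [0-24 ALLOC][25-59 FREE]
Op 5: c = malloc(5) -> c = 25; heap: [0-24 ALLOC][25-29 ALLOC][30-59 FREE]
Op 6: d = malloc(10) -> d = 30; heap: [0-24 ALLOC][25-29 ALLOC][30-39 ALLOC][40-59 FREE]

Answer: [0-24 ALLOC][25-29 ALLOC][30-39 ALLOC][40-59 FREE]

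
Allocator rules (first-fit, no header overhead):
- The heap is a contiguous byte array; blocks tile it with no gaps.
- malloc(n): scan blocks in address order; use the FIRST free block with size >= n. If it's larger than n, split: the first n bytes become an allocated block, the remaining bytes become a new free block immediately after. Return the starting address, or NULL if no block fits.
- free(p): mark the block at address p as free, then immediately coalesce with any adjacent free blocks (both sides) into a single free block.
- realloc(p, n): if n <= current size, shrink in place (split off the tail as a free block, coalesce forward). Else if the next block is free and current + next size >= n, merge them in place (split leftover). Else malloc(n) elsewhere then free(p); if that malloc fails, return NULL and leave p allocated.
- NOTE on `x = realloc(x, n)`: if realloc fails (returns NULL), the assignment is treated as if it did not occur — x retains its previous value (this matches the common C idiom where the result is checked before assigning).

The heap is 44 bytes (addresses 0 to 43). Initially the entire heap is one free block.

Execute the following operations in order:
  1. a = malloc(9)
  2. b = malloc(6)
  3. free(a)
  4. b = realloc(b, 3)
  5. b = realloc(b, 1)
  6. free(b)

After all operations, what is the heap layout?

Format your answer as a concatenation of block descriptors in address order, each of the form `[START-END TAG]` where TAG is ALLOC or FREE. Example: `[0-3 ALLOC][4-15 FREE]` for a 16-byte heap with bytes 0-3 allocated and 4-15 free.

Op 1: a = malloc(9) -> a = 0; heap: [0-8 ALLOC][9-43 FREE]
Op 2: b = malloc(6) -> b = 9; heap: [0-8 ALLOC][9-14 ALLOC][15-43 FREE]
Op 3: free(a) -> (freed a); heap: [0-8 FREE][9-14 ALLOC][15-43 FREE]
Op 4: b = realloc(b, 3) -> b = 9; heap: [0-8 FREE][9-11 ALLOC][12-43 FREE]
Op 5: b = realloc(b, 1) -> b = 9; heap: [0-8 FREE][9-9 ALLOC][10-43 FREE]
Op 6: free(b) -> (freed b); heap: [0-43 FREE]

Answer: [0-43 FREE]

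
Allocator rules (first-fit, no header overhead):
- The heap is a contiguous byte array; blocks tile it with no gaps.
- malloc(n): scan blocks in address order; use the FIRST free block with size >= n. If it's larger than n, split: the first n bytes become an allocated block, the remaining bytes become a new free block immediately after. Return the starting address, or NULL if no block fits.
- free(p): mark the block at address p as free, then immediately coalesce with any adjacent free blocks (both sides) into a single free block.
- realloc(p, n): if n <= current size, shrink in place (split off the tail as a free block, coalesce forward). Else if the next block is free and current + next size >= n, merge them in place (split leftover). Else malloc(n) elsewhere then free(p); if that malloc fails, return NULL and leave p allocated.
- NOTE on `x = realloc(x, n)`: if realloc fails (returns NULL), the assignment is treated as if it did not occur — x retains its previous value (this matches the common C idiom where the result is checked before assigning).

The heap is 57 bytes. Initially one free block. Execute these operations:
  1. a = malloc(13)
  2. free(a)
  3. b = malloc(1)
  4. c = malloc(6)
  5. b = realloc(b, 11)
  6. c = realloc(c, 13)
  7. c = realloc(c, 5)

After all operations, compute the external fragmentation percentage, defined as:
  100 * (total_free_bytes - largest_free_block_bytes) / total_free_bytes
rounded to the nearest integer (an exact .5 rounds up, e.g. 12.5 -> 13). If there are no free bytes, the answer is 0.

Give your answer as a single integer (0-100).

Op 1: a = malloc(13) -> a = 0; heap: [0-12 ALLOC][13-56 FREE]
Op 2: free(a) -> (freed a); heap: [0-56 FREE]
Op 3: b = malloc(1) -> b = 0; heap: [0-0 ALLOC][1-56 FREE]
Op 4: c = malloc(6) -> c = 1; heap: [0-0 ALLOC][1-6 ALLOC][7-56 FREE]
Op 5: b = realloc(b, 11) -> b = 7; heap: [0-0 FREE][1-6 ALLOC][7-17 ALLOC][18-56 FREE]
Op 6: c = realloc(c, 13) -> c = 18; heap: [0-6 FREE][7-17 ALLOC][18-30 ALLOC][31-56 FREE]
Op 7: c = realloc(c, 5) -> c = 18; heap: [0-6 FREE][7-17 ALLOC][18-22 ALLOC][23-56 FREE]
Free blocks: [7 34] total_free=41 largest=34 -> 100*(41-34)/41 = 700/41 ≈ 17.073 -> rounds to 17

Answer: 17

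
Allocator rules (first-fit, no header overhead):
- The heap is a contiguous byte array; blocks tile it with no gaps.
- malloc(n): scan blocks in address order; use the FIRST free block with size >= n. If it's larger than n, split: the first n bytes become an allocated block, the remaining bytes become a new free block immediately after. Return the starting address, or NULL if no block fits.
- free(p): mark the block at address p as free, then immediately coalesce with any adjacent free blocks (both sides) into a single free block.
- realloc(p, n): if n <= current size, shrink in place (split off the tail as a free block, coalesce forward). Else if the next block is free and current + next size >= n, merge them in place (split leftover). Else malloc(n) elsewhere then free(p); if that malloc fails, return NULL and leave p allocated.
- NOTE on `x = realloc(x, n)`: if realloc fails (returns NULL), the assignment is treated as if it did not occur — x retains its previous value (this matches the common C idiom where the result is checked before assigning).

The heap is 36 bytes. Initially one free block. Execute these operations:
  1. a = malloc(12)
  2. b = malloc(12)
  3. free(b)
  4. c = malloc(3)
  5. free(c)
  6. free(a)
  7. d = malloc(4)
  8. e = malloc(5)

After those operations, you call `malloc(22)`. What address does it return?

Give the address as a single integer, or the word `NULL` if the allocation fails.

Answer: 9

Derivation:
Op 1: a = malloc(12) -> a = 0; heap: [0-11 ALLOC][12-35 FREE]
Op 2: b = malloc(12) -> b = 12; heap: [0-11 ALLOC][12-23 ALLOC][24-35 FREE]
Op 3: free(b) -> (freed b); heap: [0-11 ALLOC][12-35 FREE]
Op 4: c = malloc(3) -> c = 12; heap: [0-11 ALLOC][12-14 ALLOC][15-35 FREE]
Op 5: free(c) -> (freed c); heap: [0-11 ALLOC][12-35 FREE]
Op 6: free(a) -> (freed a); heap: [0-35 FREE]
Op 7: d = malloc(4) -> d = 0; heap: [0-3 ALLOC][4-35 FREE]
Op 8: e = malloc(5) -> e = 4; heap: [0-3 ALLOC][4-8 ALLOC][9-35 FREE]
malloc(22): first-fit scan over [0-3 ALLOC][4-8 ALLOC][9-35 FREE] -> 9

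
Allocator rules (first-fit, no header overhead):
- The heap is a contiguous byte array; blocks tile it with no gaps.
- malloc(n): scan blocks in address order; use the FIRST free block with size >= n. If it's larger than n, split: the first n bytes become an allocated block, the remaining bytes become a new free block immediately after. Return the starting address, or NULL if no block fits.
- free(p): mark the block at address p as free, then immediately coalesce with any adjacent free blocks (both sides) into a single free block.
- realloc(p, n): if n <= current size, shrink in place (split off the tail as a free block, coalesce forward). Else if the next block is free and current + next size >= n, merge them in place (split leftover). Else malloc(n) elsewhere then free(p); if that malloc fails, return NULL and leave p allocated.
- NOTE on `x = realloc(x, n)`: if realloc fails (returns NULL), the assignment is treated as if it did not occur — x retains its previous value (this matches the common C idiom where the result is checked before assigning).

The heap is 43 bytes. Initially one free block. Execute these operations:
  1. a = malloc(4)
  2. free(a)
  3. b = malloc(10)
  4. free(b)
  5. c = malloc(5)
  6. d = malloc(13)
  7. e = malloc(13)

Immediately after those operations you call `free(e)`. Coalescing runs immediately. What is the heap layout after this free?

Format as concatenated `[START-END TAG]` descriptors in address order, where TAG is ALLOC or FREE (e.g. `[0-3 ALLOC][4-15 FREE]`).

Answer: [0-4 ALLOC][5-17 ALLOC][18-42 FREE]

Derivation:
Op 1: a = malloc(4) -> a = 0; heap: [0-3 ALLOC][4-42 FREE]
Op 2: free(a) -> (freed a); heap: [0-42 FREE]
Op 3: b = malloc(10) -> b = 0; heap: [0-9 ALLOC][10-42 FREE]
Op 4: free(b) -> (freed b); heap: [0-42 FREE]
Op 5: c = malloc(5) -> c = 0; heap: [0-4 ALLOC][5-42 FREE]
Op 6: d = malloc(13) -> d = 5; heap: [0-4 ALLOC][5-17 ALLOC][18-42 FREE]
Op 7: e = malloc(13) -> e = 18; heap: [0-4 ALLOC][5-17 ALLOC][18-30 ALLOC][31-42 FREE]
free(e): e = 18 -> block [18-30 ALLOC]; mark free, coalesce with adjacent free neighbors -> [0-4 ALLOC][5-17 ALLOC][18-42 FREE]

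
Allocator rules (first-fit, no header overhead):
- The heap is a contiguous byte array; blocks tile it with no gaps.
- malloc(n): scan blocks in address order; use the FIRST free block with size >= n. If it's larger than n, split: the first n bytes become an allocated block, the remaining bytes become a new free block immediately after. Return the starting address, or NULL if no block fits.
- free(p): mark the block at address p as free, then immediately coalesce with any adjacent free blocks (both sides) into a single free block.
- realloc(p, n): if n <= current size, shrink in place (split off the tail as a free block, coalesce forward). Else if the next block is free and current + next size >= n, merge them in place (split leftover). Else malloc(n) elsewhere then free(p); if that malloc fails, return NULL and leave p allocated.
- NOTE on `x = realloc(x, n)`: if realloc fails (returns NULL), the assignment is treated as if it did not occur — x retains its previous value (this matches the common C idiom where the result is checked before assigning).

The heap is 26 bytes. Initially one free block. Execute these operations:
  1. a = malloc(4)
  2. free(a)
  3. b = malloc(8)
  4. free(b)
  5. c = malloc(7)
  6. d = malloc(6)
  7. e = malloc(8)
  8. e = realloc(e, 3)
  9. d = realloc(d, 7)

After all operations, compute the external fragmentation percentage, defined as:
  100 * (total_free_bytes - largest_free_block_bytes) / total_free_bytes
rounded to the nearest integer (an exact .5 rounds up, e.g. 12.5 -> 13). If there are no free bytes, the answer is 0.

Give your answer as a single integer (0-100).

Op 1: a = malloc(4) -> a = 0; heap: [0-3 ALLOC][4-25 FREE]
Op 2: free(a) -> (freed a); heap: [0-25 FREE]
Op 3: b = malloc(8) -> b = 0; heap: [0-7 ALLOC][8-25 FREE]
Op 4: free(b) -> (freed b); heap: [0-25 FREE]
Op 5: c = malloc(7) -> c = 0; heap: [0-6 ALLOC][7-25 FREE]
Op 6: d = malloc(6) -> d = 7; heap: [0-6 ALLOC][7-12 ALLOC][13-25 FREE]
Op 7: e = malloc(8) -> e = 13; heap: [0-6 ALLOC][7-12 ALLOC][13-20 ALLOC][21-25 FREE]
Op 8: e = realloc(e, 3) -> e = 13; heap: [0-6 ALLOC][7-12 ALLOC][13-15 ALLOC][16-25 FREE]
Op 9: d = realloc(d, 7) -> d = 16; heap: [0-6 ALLOC][7-12 FREE][13-15 ALLOC][16-22 ALLOC][23-25 FREE]
Free blocks: [6 3] total_free=9 largest=6 -> 100*(9-6)/9 = 300/9 ≈ 33.333 -> rounds to 33

Answer: 33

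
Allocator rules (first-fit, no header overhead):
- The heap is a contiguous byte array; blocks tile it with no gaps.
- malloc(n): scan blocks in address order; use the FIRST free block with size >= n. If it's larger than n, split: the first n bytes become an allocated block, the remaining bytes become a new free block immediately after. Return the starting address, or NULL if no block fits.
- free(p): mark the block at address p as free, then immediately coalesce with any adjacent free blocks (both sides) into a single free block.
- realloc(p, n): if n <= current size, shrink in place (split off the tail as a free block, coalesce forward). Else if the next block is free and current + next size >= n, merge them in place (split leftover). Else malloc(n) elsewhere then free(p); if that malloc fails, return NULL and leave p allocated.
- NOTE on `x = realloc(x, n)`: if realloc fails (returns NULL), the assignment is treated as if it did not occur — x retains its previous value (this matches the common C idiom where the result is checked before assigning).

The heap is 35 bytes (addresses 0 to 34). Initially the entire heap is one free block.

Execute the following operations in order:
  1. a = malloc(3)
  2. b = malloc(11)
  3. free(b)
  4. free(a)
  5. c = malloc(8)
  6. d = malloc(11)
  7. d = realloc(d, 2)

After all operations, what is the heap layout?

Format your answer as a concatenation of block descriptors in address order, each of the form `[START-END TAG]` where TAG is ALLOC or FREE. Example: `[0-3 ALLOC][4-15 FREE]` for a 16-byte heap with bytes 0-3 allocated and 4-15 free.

Answer: [0-7 ALLOC][8-9 ALLOC][10-34 FREE]

Derivation:
Op 1: a = malloc(3) -> a = 0; heap: [0-2 ALLOC][3-34 FREE]
Op 2: b = malloc(11) -> b = 3; heap: [0-2 ALLOC][3-13 ALLOC][14-34 FREE]
Op 3: free(b) -> (freed b); heap: [0-2 ALLOC][3-34 FREE]
Op 4: free(a) -> (freed a); heap: [0-34 FREE]
Op 5: c = malloc(8) -> c = 0; heap: [0-7 ALLOC][8-34 FREE]
Op 6: d = malloc(11) -> d = 8; heap: [0-7 ALLOC][8-18 ALLOC][19-34 FREE]
Op 7: d = realloc(d, 2) -> d = 8; heap: [0-7 ALLOC][8-9 ALLOC][10-34 FREE]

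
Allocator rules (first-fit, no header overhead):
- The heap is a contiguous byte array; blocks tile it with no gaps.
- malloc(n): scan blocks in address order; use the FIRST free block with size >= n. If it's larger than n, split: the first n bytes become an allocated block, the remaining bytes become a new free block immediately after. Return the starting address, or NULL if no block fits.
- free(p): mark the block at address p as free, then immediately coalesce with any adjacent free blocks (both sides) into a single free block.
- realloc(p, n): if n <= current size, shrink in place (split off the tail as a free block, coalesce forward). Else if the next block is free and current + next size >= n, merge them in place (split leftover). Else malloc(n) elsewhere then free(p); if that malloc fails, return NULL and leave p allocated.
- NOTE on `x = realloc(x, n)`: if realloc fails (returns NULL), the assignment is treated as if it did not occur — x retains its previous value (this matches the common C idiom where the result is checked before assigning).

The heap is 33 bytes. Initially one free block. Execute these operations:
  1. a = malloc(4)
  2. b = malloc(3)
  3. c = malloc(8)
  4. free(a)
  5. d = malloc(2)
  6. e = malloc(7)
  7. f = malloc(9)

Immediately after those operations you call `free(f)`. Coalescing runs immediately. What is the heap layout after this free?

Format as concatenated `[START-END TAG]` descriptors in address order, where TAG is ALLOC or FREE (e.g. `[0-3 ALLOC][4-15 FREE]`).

Answer: [0-1 ALLOC][2-3 FREE][4-6 ALLOC][7-14 ALLOC][15-21 ALLOC][22-32 FREE]

Derivation:
Op 1: a = malloc(4) -> a = 0; heap: [0-3 ALLOC][4-32 FREE]
Op 2: b = malloc(3) -> b = 4; heap: [0-3 ALLOC][4-6 ALLOC][7-32 FREE]
Op 3: c = malloc(8) -> c = 7; heap: [0-3 ALLOC][4-6 ALLOC][7-14 ALLOC][15-32 FREE]
Op 4: free(a) -> (freed a); heap: [0-3 FREE][4-6 ALLOC][7-14 ALLOC][15-32 FREE]
Op 5: d = malloc(2) -> d = 0; heap: [0-1 ALLOC][2-3 FREE][4-6 ALLOC][7-14 ALLOC][15-32 FREE]
Op 6: e = malloc(7) -> e = 15; heap: [0-1 ALLOC][2-3 FREE][4-6 ALLOC][7-14 ALLOC][15-21 ALLOC][22-32 FREE]
Op 7: f = malloc(9) -> f = 22; heap: [0-1 ALLOC][2-3 FREE][4-6 ALLOC][7-14 ALLOC][15-21 ALLOC][22-30 ALLOC][31-32 FREE]
free(f): f = 22 -> block [22-30 ALLOC]; mark free, coalesce with adjacent free neighbors -> [0-1 ALLOC][2-3 FREE][4-6 ALLOC][7-14 ALLOC][15-21 ALLOC][22-32 FREE]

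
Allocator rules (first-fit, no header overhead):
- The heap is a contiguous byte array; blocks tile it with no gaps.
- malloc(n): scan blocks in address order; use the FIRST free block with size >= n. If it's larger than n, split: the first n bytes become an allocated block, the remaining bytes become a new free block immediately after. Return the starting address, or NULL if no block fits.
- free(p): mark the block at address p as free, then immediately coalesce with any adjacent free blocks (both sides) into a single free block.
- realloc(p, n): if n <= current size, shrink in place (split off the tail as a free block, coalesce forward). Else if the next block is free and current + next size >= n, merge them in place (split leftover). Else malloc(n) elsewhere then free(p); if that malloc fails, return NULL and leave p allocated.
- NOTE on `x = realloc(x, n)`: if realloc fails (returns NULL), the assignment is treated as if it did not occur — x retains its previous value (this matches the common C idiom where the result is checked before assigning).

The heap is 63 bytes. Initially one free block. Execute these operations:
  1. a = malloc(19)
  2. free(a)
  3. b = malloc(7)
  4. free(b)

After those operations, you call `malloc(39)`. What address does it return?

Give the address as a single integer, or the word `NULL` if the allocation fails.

Op 1: a = malloc(19) -> a = 0; heap: [0-18 ALLOC][19-62 FREE]
Op 2: free(a) -> (freed a); heap: [0-62 FREE]
Op 3: b = malloc(7) -> b = 0; heap: [0-6 ALLOC][7-62 FREE]
Op 4: free(b) -> (freed b); heap: [0-62 FREE]
malloc(39): first-fit scan over [0-62 FREE] -> 0

Answer: 0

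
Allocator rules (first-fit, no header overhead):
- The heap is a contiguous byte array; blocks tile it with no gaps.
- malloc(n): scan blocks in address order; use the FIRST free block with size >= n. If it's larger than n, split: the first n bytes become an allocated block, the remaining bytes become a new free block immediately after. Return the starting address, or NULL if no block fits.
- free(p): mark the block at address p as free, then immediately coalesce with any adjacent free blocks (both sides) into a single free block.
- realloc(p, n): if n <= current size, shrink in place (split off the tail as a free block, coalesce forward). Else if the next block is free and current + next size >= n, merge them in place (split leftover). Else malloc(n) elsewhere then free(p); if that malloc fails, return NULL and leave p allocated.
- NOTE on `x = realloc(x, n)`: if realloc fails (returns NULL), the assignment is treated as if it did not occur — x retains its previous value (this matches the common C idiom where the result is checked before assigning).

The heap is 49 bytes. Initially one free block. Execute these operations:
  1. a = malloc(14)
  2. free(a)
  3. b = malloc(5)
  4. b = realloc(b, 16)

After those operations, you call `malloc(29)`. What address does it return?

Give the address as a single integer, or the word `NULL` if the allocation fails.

Answer: 16

Derivation:
Op 1: a = malloc(14) -> a = 0; heap: [0-13 ALLOC][14-48 FREE]
Op 2: free(a) -> (freed a); heap: [0-48 FREE]
Op 3: b = malloc(5) -> b = 0; heap: [0-4 ALLOC][5-48 FREE]
Op 4: b = realloc(b, 16) -> b = 0; heap: [0-15 ALLOC][16-48 FREE]
malloc(29): first-fit scan over [0-15 ALLOC][16-48 FREE] -> 16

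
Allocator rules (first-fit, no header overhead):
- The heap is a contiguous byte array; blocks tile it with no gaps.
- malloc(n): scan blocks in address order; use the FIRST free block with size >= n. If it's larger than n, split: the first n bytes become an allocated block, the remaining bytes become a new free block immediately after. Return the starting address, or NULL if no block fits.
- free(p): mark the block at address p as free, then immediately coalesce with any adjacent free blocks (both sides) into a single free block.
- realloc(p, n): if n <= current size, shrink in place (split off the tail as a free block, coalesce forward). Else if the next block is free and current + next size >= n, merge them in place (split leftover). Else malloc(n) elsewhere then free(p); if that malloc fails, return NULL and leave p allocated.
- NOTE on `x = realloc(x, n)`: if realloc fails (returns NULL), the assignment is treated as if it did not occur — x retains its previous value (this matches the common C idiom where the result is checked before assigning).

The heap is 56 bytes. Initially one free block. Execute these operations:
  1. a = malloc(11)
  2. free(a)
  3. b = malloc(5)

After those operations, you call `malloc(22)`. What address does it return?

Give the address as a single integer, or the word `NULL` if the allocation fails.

Answer: 5

Derivation:
Op 1: a = malloc(11) -> a = 0; heap: [0-10 ALLOC][11-55 FREE]
Op 2: free(a) -> (freed a); heap: [0-55 FREE]
Op 3: b = malloc(5) -> b = 0; heap: [0-4 ALLOC][5-55 FREE]
malloc(22): first-fit scan over [0-4 ALLOC][5-55 FREE] -> 5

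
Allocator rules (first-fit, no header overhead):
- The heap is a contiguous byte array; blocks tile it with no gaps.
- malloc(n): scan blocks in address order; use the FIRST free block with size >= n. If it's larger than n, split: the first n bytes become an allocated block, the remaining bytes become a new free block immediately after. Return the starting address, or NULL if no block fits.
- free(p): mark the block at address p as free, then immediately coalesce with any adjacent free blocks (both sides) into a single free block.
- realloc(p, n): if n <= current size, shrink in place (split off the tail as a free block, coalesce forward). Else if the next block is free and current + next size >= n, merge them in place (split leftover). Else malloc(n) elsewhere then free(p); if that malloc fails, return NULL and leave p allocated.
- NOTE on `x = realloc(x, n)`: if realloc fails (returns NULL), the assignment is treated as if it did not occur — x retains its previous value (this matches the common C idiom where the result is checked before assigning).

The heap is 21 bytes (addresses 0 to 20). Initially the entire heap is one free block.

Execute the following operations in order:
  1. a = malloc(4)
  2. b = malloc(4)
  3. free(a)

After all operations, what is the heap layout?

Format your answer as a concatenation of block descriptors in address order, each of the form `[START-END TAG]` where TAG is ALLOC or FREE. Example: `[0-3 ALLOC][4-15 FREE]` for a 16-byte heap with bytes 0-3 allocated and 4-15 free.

Answer: [0-3 FREE][4-7 ALLOC][8-20 FREE]

Derivation:
Op 1: a = malloc(4) -> a = 0; heap: [0-3 ALLOC][4-20 FREE]
Op 2: b = malloc(4) -> b = 4; heap: [0-3 ALLOC][4-7 ALLOC][8-20 FREE]
Op 3: free(a) -> (freed a); heap: [0-3 FREE][4-7 ALLOC][8-20 FREE]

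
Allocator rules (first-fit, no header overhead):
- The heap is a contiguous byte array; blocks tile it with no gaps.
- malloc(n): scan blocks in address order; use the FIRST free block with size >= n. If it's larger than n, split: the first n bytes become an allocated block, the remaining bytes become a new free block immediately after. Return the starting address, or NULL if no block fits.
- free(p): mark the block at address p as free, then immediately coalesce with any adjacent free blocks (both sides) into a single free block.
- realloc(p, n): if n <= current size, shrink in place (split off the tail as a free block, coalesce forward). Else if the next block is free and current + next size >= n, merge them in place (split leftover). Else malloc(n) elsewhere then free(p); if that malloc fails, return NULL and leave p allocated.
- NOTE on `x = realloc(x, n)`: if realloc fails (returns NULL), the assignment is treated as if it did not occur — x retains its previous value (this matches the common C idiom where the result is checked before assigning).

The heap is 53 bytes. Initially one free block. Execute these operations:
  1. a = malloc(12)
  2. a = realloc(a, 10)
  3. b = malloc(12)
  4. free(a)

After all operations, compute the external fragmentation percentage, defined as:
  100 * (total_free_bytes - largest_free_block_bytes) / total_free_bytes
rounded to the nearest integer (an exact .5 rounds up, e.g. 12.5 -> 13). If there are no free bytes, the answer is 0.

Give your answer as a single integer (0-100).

Op 1: a = malloc(12) -> a = 0; heap: [0-11 ALLOC][12-52 FREE]
Op 2: a = realloc(a, 10) -> a = 0; heap: [0-9 ALLOC][10-52 FREE]
Op 3: b = malloc(12) -> b = 10; heap: [0-9 ALLOC][10-21 ALLOC][22-52 FREE]
Op 4: free(a) -> (freed a); heap: [0-9 FREE][10-21 ALLOC][22-52 FREE]
Free blocks: [10 31] total_free=41 largest=31 -> 100*(41-31)/41 = 1000/41 ≈ 24.390 -> rounds to 24

Answer: 24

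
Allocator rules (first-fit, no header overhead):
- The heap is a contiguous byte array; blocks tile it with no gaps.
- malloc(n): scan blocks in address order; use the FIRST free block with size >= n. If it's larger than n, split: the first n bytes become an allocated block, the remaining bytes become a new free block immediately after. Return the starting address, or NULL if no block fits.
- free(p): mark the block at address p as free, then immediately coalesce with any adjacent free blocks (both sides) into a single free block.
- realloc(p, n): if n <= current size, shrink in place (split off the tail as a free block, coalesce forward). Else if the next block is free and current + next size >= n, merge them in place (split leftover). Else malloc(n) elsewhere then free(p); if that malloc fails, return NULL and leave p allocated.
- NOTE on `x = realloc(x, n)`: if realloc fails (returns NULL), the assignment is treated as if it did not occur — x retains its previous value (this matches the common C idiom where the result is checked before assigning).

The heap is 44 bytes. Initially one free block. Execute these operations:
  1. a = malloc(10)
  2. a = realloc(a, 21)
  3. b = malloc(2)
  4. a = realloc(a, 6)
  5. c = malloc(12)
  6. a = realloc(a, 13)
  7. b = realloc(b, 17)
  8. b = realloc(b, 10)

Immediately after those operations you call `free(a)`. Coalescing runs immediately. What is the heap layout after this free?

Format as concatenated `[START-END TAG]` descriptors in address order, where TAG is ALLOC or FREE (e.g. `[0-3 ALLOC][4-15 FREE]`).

Op 1: a = malloc(10) -> a = 0; heap: [0-9 ALLOC][10-43 FREE]
Op 2: a = realloc(a, 21) -> a = 0; heap: [0-20 ALLOC][21-43 FREE]
Op 3: b = malloc(2) -> b = 21; heap: [0-20 ALLOC][21-22 ALLOC][23-43 FREE]
Op 4: a = realloc(a, 6) -> a = 0; heap: [0-5 ALLOC][6-20 FREE][21-22 ALLOC][23-43 FREE]
Op 5: c = malloc(12) -> c = 6; heap: [0-5 ALLOC][6-17 ALLOC][18-20 FREE][21-22 ALLOC][23-43 FREE]
Op 6: a = realloc(a, 13) -> a = 23; heap: [0-5 FREE][6-17 ALLOC][18-20 FREE][21-22 ALLOC][23-35 ALLOC][36-43 FREE]
Op 7: b = realloc(b, 17) -> NULL (b unchanged); heap: [0-5 FREE][6-17 ALLOC][18-20 FREE][21-22 ALLOC][23-35 ALLOC][36-43 FREE]
Op 8: b = realloc(b, 10) -> NULL (b unchanged); heap: [0-5 FREE][6-17 ALLOC][18-20 FREE][21-22 ALLOC][23-35 ALLOC][36-43 FREE]
free(a): a = 23 -> block [23-35 ALLOC]; mark free, coalesce with adjacent free neighbors -> [0-5 FREE][6-17 ALLOC][18-20 FREE][21-22 ALLOC][23-43 FREE]

Answer: [0-5 FREE][6-17 ALLOC][18-20 FREE][21-22 ALLOC][23-43 FREE]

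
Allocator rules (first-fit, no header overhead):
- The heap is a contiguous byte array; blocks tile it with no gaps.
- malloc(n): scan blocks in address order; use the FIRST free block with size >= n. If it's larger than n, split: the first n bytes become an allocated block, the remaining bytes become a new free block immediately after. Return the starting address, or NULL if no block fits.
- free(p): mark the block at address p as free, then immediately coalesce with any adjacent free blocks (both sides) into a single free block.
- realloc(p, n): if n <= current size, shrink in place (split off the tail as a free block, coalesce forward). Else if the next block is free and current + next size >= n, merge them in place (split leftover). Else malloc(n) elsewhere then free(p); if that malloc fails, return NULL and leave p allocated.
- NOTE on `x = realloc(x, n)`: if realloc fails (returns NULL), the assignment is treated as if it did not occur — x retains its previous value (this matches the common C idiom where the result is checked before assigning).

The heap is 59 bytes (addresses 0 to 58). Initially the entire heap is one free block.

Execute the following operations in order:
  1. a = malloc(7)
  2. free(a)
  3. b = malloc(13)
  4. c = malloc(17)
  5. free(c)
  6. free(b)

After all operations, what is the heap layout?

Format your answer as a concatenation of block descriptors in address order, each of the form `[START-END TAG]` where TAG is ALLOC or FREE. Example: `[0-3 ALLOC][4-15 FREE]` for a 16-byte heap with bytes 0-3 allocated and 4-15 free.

Op 1: a = malloc(7) -> a = 0; heap: [0-6 ALLOC][7-58 FREE]
Op 2: free(a) -> (freed a); heap: [0-58 FREE]
Op 3: b = malloc(13) -> b = 0; heap: [0-12 ALLOC][13-58 FREE]
Op 4: c = malloc(17) -> c = 13; heap: [0-12 ALLOC][13-29 ALLOC][30-58 FREE]
Op 5: free(c) -> (freed c); heap: [0-12 ALLOC][13-58 FREE]
Op 6: free(b) -> (freed b); heap: [0-58 FREE]

Answer: [0-58 FREE]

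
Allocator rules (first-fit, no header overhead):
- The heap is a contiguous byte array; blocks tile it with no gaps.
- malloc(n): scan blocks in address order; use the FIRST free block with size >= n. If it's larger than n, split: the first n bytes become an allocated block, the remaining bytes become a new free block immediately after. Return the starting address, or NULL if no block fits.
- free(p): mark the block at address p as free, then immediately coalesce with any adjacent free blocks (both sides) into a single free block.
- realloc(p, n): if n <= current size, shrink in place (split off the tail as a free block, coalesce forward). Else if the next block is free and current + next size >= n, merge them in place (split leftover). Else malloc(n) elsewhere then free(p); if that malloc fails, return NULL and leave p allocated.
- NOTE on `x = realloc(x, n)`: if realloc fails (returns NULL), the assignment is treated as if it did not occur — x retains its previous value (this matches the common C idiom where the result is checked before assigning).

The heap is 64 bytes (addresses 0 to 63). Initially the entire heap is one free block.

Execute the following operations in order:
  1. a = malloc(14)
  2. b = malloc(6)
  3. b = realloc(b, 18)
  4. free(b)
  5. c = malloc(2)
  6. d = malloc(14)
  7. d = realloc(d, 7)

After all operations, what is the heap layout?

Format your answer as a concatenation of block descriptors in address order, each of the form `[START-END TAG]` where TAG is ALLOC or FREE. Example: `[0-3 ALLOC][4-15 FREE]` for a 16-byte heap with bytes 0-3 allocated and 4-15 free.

Op 1: a = malloc(14) -> a = 0; heap: [0-13 ALLOC][14-63 FREE]
Op 2: b = malloc(6) -> b = 14; heap: [0-13 ALLOC][14-19 ALLOC][20-63 FREE]
Op 3: b = realloc(b, 18) -> b = 14; heap: [0-13 ALLOC][14-31 ALLOC][32-63 FREE]
Op 4: free(b) -> (freed b); heap: [0-13 ALLOC][14-63 FREE]
Op 5: c = malloc(2) -> c = 14; heap: [0-13 ALLOC][14-15 ALLOC][16-63 FREE]
Op 6: d = malloc(14) -> d = 16; heap: [0-13 ALLOC][14-15 ALLOC][16-29 ALLOC][30-63 FREE]
Op 7: d = realloc(d, 7) -> d = 16; heap: [0-13 ALLOC][14-15 ALLOC][16-22 ALLOC][23-63 FREE]

Answer: [0-13 ALLOC][14-15 ALLOC][16-22 ALLOC][23-63 FREE]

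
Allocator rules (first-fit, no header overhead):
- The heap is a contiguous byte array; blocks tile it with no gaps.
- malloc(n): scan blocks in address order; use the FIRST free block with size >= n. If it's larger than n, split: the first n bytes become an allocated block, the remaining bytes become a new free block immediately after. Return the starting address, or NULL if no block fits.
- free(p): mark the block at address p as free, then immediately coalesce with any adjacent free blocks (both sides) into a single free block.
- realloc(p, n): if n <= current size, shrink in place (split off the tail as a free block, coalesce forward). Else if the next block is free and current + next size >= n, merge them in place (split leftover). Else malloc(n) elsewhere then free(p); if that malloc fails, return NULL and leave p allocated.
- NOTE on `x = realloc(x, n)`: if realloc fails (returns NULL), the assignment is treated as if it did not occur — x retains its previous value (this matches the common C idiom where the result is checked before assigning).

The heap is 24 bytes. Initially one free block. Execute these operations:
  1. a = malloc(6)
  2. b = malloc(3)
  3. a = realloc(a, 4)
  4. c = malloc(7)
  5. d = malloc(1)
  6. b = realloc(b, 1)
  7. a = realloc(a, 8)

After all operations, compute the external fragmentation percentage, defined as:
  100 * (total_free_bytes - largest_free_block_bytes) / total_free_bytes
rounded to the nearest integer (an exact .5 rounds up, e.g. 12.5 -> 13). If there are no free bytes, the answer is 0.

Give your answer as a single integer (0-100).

Op 1: a = malloc(6) -> a = 0; heap: [0-5 ALLOC][6-23 FREE]
Op 2: b = malloc(3) -> b = 6; heap: [0-5 ALLOC][6-8 ALLOC][9-23 FREE]
Op 3: a = realloc(a, 4) -> a = 0; heap: [0-3 ALLOC][4-5 FREE][6-8 ALLOC][9-23 FREE]
Op 4: c = malloc(7) -> c = 9; heap: [0-3 ALLOC][4-5 FREE][6-8 ALLOC][9-15 ALLOC][16-23 FREE]
Op 5: d = malloc(1) -> d = 4; heap: [0-3 ALLOC][4-4 ALLOC][5-5 FREE][6-8 ALLOC][9-15 ALLOC][16-23 FREE]
Op 6: b = realloc(b, 1) -> b = 6; heap: [0-3 ALLOC][4-4 ALLOC][5-5 FREE][6-6 ALLOC][7-8 FREE][9-15 ALLOC][16-23 FREE]
Op 7: a = realloc(a, 8) -> a = 16; heap: [0-3 FREE][4-4 ALLOC][5-5 FREE][6-6 ALLOC][7-8 FREE][9-15 ALLOC][16-23 ALLOC]
Free blocks: [4 1 2] total_free=7 largest=4 -> 100*(7-4)/7 = 300/7 ≈ 42.857 -> rounds to 43

Answer: 43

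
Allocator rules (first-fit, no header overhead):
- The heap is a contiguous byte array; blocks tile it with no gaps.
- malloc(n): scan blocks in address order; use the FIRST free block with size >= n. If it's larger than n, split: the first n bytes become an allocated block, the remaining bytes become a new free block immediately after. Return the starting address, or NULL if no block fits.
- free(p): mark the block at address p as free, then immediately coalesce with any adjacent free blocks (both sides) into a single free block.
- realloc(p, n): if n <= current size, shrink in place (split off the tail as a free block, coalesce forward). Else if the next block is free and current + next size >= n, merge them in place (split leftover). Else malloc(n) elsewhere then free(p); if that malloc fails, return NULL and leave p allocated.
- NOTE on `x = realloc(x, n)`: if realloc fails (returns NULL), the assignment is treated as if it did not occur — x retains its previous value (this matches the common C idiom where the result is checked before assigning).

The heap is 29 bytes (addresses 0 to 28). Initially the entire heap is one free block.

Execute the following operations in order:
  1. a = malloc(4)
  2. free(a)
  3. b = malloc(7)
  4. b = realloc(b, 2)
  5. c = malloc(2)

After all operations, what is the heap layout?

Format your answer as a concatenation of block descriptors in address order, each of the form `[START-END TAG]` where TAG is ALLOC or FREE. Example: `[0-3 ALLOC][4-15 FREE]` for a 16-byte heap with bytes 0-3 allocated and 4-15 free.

Answer: [0-1 ALLOC][2-3 ALLOC][4-28 FREE]

Derivation:
Op 1: a = malloc(4) -> a = 0; heap: [0-3 ALLOC][4-28 FREE]
Op 2: free(a) -> (freed a); heap: [0-28 FREE]
Op 3: b = malloc(7) -> b = 0; heap: [0-6 ALLOC][7-28 FREE]
Op 4: b = realloc(b, 2) -> b = 0; heap: [0-1 ALLOC][2-28 FREE]
Op 5: c = malloc(2) -> c = 2; heap: [0-1 ALLOC][2-3 ALLOC][4-28 FREE]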